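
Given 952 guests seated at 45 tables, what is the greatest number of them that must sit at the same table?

The 952 guests fall into 45 tables.
If each of the 45 tables held at most 21, the total would be at most 45 × 21 = 945 < 952, a contradiction.
So at least one holds ⌈952/45⌉ = 22.

22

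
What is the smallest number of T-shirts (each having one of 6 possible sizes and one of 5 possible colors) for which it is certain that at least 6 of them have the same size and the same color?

151

There are 6 × 5 = 30 (size, color) combinations acting as pigeonholes.
With 30 × 5 = 150 T-shirts we could place exactly 5 in each, with no (size, color) pair reaching 6.
One more forces some (size, color) pair to hold 6, so 150 + 1 = 151.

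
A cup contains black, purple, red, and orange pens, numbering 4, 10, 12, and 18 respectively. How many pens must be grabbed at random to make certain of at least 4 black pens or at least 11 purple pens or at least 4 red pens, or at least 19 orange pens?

The worst case stops just short of every target: 3 black, 10 purple, 3 red, 18 orange — 3 + 10 + 3 + 18 = 34 pens.
One more pen must push some ink color to its target, so 34 + 1 = 35.

35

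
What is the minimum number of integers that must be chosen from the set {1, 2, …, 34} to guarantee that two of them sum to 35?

Partition {1, …, 34} into 17 pairs: {1,34}, {2,33}, …, {17,18}.
Choosing 17 integers — say the integers 1 through 17 — takes one from each pair and avoids the property.
Choosing 18 forces two into the same pair by pigeonhole, and those sum to 35. So 18.

18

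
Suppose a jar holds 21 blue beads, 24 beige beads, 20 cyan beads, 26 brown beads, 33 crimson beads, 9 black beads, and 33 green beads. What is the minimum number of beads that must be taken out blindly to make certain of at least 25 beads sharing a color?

147

In the worst case we take at most 24 of each color, but all 21 blue, all 20 cyan, and all 9 black (fewer than 24), giving 21 + 24 + 20 + 24 + 24 + 9 + 24 = 146.
One more bead then forces some color to 25, so 146 + 1 = 147.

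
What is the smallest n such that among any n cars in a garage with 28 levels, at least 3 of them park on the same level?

There are 28 levels acting as pigeonholes.
With 28 × 2 = 56 cars we could place exactly 2 in each, with no class reaching 3.
One more forces some class to hold 3, so 56 + 1 = 57.

57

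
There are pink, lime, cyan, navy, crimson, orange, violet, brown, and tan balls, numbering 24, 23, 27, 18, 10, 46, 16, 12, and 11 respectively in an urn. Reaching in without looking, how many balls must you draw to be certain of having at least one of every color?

The hardest color to obtain is crimson: we could draw every other ball first — 187 − 10 = 177 balls — without a single crimson one.
The next draw must be crimson, so 177 + 1 = 178.

178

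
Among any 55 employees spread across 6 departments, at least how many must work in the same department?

10

If each of the 6 departments held at most 9, the total would be at most 6 × 9 = 54 < 55, a contradiction.
So at least one holds ⌈55/6⌉ = 10.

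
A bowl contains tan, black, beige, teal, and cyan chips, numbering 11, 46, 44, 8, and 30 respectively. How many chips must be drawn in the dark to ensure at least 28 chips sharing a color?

101

In the worst case we take at most 27 of each color, but all 11 tan and all 8 teal (fewer than 27), giving 11 + 27 + 27 + 8 + 27 = 100.
One more chip then forces some color to 28, so 100 + 1 = 101.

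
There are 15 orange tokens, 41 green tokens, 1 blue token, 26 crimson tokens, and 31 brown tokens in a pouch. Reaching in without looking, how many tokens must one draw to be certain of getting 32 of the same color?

Treat the 5 colors as pigeonholes.
In the worst case we take at most 31 of each color, but all 15 orange, all 1 blue, and all 26 crimson (fewer than 31), giving 15 + 31 + 1 + 26 + 31 = 104.
One more token then forces some color to 32, so 104 + 1 = 105.

105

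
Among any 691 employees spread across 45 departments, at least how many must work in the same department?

If each of the 45 departments held at most 15, the total would be at most 45 × 15 = 675 < 691, a contradiction.
So at least one holds ⌈691/45⌉ = 16.

16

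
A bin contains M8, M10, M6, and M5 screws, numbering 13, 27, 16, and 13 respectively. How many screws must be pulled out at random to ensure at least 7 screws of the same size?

25

Treat the 4 sizes as pigeonholes.
The worst case takes 6 screws of each size without reaching 7 of any: 4 × 6 = 24.
The next screw must bring some size to 7, so 24 + 1 = 25.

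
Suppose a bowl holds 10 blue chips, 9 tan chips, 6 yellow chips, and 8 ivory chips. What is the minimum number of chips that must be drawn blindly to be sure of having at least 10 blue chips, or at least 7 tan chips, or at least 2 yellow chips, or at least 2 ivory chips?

18

Each of the 4 colors has its own threshold; avoid all of them simultaneously.
The worst case stops just short of every target: 9 blue, 6 tan, 1 yellow, 1 ivory — 9 + 6 + 1 + 1 = 17 chips.
One more chip must push some color to its target, so 17 + 1 = 18.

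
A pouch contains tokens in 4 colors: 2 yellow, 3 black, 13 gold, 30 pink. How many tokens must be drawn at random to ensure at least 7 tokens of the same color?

In the worst case we take at most 6 of each color, but all 2 yellow and all 3 black (fewer than 6), giving 2 + 3 + 6 + 6 = 17.
One more token then forces some color to 7, so 17 + 1 = 18.

18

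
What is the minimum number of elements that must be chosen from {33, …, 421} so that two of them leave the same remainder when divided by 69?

70

Group the integers by remainder mod 69; there are 69 residue classes, each nonempty in this range.
Choosing one from each class (69 integers) avoids any shared remainder.
One more choice must repeat a class, so two differ by a multiple of 69. Hence 69 + 1 = 70.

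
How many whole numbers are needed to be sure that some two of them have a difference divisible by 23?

Use the pigeonhole principle on residue classes: two integers differ by a multiple of 23 exactly when they share a remainder mod 23.
There are 23 residue classes mod 23, so 23 integers can all lie in distinct classes.
One more integer must repeat a residue, giving a difference divisible by 23. So n = 23 + 1 = 24.

24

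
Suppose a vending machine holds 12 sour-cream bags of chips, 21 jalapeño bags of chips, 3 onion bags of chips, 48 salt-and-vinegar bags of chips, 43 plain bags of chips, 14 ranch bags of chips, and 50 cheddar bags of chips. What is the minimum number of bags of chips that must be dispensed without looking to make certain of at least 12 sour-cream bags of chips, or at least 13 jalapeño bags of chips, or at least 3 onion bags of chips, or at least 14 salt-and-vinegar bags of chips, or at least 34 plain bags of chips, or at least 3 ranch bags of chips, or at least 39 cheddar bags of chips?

Each of the 7 flavors has its own threshold; avoid all of them simultaneously.
The worst case stops just short of every target: 11 sour-cream, 12 jalapeño, 2 onion, 13 salt-and-vinegar, 33 plain, 2 ranch, 38 cheddar — 11 + 12 + 2 + 13 + 33 + 2 + 38 = 111 bags of chips.
One more bag of chips must push some flavor to its target, so 111 + 1 = 112.

112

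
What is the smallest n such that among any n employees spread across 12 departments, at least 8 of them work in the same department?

There are 12 departments acting as pigeonholes.
With 12 × 7 = 84 employees we could place exactly 7 in each, with no class reaching 8.
One more forces some class to hold 8, so 84 + 1 = 85.

85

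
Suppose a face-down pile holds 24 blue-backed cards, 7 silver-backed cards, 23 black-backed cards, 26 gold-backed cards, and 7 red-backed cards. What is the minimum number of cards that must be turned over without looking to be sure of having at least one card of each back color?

The hardest back color to obtain is silver-backed: we could draw every other card first — 87 − 7 = 80 cards — without a single silver-backed one.
The next draw must be silver-backed, so 80 + 1 = 81.

81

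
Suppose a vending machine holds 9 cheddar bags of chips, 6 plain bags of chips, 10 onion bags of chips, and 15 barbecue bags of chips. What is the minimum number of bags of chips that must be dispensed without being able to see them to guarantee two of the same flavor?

The worst case takes 1 bag of chips of each flavor without reaching 2 of any: 4 × 1 = 4.
The next bag of chips must bring some flavor to 2, so 4 + 1 = 5.

5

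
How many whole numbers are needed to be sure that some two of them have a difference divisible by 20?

21

Use the pigeonhole principle on residue classes: two integers differ by a multiple of 20 exactly when they share a remainder mod 20.
There are 20 residue classes mod 20, so 20 integers can all lie in distinct classes.
One more integer must repeat a residue, giving a difference divisible by 20. So n = 20 + 1 = 21.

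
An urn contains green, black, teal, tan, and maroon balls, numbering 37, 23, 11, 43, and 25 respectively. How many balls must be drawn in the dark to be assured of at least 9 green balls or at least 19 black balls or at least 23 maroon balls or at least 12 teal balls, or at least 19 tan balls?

78

Each of the 5 colors has its own threshold; avoid all of them simultaneously.
The worst case stops just short of every target: 8 green, 18 black, 11 teal, 18 tan, 22 maroon — 8 + 18 + 11 + 18 + 22 = 77 balls.
One more ball must push some color to its target, so 77 + 1 = 78.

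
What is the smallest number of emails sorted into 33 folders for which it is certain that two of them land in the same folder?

34

There are 33 folders acting as pigeonholes.
With 33 emails we could place one in each, avoiding any repeat.
One more forces some class to hold 2, so 33 + 1 = 34.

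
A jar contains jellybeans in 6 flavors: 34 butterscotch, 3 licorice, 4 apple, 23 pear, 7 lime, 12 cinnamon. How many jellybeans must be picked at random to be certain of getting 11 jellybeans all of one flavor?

In the worst case we take at most 10 of each flavor, but all 3 licorice, all 4 apple, and all 7 lime (fewer than 10), giving 10 + 3 + 4 + 10 + 7 + 10 = 44.
One more jellybean then forces some flavor to 11, so 44 + 1 = 45.

45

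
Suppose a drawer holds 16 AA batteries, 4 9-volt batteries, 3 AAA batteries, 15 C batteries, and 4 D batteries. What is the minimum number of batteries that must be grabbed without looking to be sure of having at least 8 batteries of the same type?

26

Treat the 5 types as pigeonholes.
In the worst case we take at most 7 of each type, but all 4 9-volt, all 3 AAA, and all 4 D (fewer than 7), giving 7 + 4 + 3 + 7 + 4 = 25.
One more battery then forces some type to 8, so 25 + 1 = 26.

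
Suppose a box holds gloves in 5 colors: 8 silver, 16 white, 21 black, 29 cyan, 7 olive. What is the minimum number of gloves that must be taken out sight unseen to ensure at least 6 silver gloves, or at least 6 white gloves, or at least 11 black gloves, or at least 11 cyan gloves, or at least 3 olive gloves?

The worst case stops just short of every target: 5 silver, 5 white, 10 black, 10 cyan, 2 olive — 5 + 5 + 10 + 10 + 2 = 32 gloves.
One more glove must push some color to its target, so 32 + 1 = 33.

33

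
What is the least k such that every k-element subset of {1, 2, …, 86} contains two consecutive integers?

44

Partition {1, …, 86} into 43 pairs: {1,2}, {3,4}, …, {85,86}.
Choosing 43 integers — say the 43 even numbers 2, 4, …, 86 — takes one from each pair and avoids the property.
Choosing 44 forces two into the same pair by pigeonhole, and those are consecutive. So 44.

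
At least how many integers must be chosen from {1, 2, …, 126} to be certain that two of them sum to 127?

Partition {1, …, 126} into 63 pairs: {1,126}, {2,125}, …, {63,64}.
Choosing 63 integers — say the integers 1 through 63 — takes one from each pair and avoids the property.
Choosing 64 forces two into the same pair by pigeonhole, and those sum to 127. So 64.

64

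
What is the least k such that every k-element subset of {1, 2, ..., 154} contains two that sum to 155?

78

Partition {1, …, 154} into 77 pairs: {1,154}, {2,153}, …, {77,78}.
Choosing 77 integers — say the integers 1 through 77 — takes one from each pair and avoids the property.
Choosing 78 forces two into the same pair by pigeonhole, and those sum to 155. So 78.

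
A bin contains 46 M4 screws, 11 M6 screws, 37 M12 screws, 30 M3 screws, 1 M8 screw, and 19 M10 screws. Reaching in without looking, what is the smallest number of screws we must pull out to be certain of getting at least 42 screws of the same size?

Treat the 6 sizes as pigeonholes.
In the worst case we take at most 41 of each size, but all 11 M6, all 37 M12, all 30 M3, all 1 M8, and all 19 M10 (fewer than 41), giving 41 + 11 + 37 + 30 + 1 + 19 = 139.
One more screw then forces some size to 42, so 139 + 1 = 140.

140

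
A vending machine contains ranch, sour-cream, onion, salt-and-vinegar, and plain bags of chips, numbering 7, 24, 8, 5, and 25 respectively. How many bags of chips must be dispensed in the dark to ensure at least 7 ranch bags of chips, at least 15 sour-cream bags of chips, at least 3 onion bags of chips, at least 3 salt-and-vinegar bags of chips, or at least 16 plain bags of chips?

40

Each of the 5 flavors has its own threshold; avoid all of them simultaneously.
The worst case stops just short of every target: 6 ranch, 14 sour-cream, 2 onion, 2 salt-and-vinegar, 15 plain — 6 + 14 + 2 + 2 + 15 = 39 bags of chips.
One more bag of chips must push some flavor to its target, so 39 + 1 = 40.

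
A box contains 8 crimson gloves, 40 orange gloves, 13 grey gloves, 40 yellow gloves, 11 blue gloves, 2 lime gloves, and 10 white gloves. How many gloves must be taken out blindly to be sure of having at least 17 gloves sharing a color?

In the worst case we take at most 16 of each color, but all 8 crimson, all 13 grey, all 11 blue, all 2 lime, and all 10 white (fewer than 16), giving 8 + 16 + 13 + 16 + 11 + 2 + 10 = 76.
One more glove then forces some color to 17, so 76 + 1 = 77.

77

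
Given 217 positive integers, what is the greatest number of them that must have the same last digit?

22

The 217 positive integers fall into 10 possible last digits.
If each of the 10 possible last digits held at most 21, the total would be at most 10 × 21 = 210 < 217, a contradiction.
So at least one holds ⌈217/10⌉ = 22.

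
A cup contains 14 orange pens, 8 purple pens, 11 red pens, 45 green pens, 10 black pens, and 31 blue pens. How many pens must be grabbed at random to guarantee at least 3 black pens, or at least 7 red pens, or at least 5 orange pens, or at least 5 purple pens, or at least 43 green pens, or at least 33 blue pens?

90

The worst case stops just short of every target: 4 orange, 4 purple, 6 red, 42 green, 2 black, all 31 blue — 4 + 4 + 6 + 42 + 2 + 31 = 89 pens.
One more pen must push some ink color to its target, so 89 + 1 = 90.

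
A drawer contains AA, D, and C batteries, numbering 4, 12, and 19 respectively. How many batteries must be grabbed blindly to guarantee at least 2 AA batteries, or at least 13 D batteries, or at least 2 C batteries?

The worst case stops just short of every target: 1 AA, 12 D, 1 C — 1 + 12 + 1 = 14 batteries.
One more battery must push some type to its target, so 14 + 1 = 15.

15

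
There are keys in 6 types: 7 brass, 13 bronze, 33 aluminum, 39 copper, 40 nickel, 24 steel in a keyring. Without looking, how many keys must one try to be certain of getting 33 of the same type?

In the worst case we take at most 32 of each type, but all 7 brass, all 13 bronze, and all 24 steel (fewer than 32), giving 7 + 13 + 32 + 32 + 32 + 24 = 140.
One more key then forces some type to 33, so 140 + 1 = 141.

141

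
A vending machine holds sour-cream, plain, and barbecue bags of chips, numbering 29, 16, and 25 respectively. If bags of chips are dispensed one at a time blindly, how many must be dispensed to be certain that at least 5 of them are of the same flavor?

13

Treat the 3 flavors as pigeonholes.
The worst case takes 4 bags of chips of each flavor without reaching 5 of any: 3 × 4 = 12.
The next bag of chips must bring some flavor to 5, so 12 + 1 = 13.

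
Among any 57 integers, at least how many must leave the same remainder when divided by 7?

The 57 integers fall into 7 residue classes modulo 7.
If each of the 7 residue classes modulo 7 held at most 8, the total would be at most 7 × 8 = 56 < 57, a contradiction.
So at least one holds ⌈57/7⌉ = 9.

9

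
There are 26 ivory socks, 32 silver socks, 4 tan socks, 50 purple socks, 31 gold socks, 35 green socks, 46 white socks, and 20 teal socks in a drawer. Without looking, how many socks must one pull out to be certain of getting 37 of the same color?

221

In the worst case we take at most 36 of each color, but all 26 ivory, all 32 silver, all 4 tan, all 31 gold, all 35 green, and all 20 teal (fewer than 36), giving 26 + 32 + 4 + 36 + 31 + 35 + 36 + 20 = 220.
One more sock then forces some color to 37, so 220 + 1 = 221.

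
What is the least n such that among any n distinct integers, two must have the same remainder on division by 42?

Two integers differ by a multiple of 42 exactly when they share a remainder mod 42.
There are 42 residue classes mod 42, so 42 integers can all lie in distinct classes.
One more integer must repeat a residue, giving a difference divisible by 42. So n = 42 + 1 = 43.

43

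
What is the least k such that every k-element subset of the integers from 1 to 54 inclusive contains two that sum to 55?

Partition {1, …, 54} into 27 pairs: {1,54}, {2,53}, …, {27,28}.
Choosing 27 integers — say the integers 1 through 27 — takes one from each pair and avoids the property.
Choosing 28 forces two into the same pair by pigeonhole, and those sum to 55. So 28.

28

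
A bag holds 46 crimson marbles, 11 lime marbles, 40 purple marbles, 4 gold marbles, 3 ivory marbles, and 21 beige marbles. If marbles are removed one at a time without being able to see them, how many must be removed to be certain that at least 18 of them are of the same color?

70

In the worst case we take at most 17 of each color, but all 11 lime, all 4 gold, and all 3 ivory (fewer than 17), giving 17 + 11 + 17 + 4 + 3 + 17 = 69.
One more marble then forces some color to 18, so 69 + 1 = 70.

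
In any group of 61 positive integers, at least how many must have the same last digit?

7

There are 10 possible last digits, which serve as the pigeonholes.
If each of the 10 possible last digits held at most 6, the total would be at most 10 × 6 = 60 < 61, a contradiction.
So at least one holds ⌈61/10⌉ = 7.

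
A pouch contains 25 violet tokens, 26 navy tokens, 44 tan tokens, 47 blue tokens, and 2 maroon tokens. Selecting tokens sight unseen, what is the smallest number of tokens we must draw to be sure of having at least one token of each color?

143

The hardest color to obtain is maroon: we could draw every other token first — 144 − 2 = 142 tokens — without a single maroon one.
The next draw must be maroon, so 142 + 1 = 143.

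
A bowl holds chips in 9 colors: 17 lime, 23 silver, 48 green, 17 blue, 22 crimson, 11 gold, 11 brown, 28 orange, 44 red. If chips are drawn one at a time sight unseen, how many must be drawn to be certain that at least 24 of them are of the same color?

Treat the 9 colors as pigeonholes.
In the worst case we take at most 23 of each color, but all 17 lime, all 17 blue, all 22 crimson, all 11 gold, and all 11 brown (fewer than 23), giving 17 + 23 + 23 + 17 + 22 + 11 + 11 + 23 + 23 = 170.
One more chip then forces some color to 24, so 170 + 1 = 171.

171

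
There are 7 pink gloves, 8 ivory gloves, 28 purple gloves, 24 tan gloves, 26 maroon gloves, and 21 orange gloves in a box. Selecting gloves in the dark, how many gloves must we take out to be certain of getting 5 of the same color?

Treat the 6 colors as pigeonholes.
The worst case takes 4 gloves of each color without reaching 5 of any: 6 × 4 = 24.
The next glove must bring some color to 5, so 24 + 1 = 25.

25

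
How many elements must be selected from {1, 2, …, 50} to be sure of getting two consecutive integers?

Partition {1, …, 50} into 25 pairs: {1,2}, {3,4}, …, {49,50}.
Choosing 25 integers — say the 25 even numbers 2, 4, …, 50 — takes one from each pair and avoids the property.
Choosing 26 forces two into the same pair by pigeonhole, and those are consecutive. So 26.

26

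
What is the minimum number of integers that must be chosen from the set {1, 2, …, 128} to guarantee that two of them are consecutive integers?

65

Partition {1, …, 128} into 64 pairs: {1,2}, {3,4}, …, {127,128}.
Choosing 64 integers — say the 64 even numbers 2, 4, …, 128 — takes one from each pair and avoids the property.
Choosing 65 forces two into the same pair by pigeonhole, and those are consecutive. So 65.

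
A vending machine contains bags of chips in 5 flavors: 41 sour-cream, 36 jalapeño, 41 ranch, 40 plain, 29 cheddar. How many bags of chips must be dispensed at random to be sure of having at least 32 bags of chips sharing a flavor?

In the worst case we take at most 31 of each flavor, but all 29 cheddar (fewer than 31), giving 31 + 31 + 31 + 31 + 29 = 153.
One more bag of chips then forces some flavor to 32, so 153 + 1 = 154.

154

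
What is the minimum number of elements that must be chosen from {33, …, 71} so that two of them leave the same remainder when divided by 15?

16

Group the integers by remainder mod 15; there are 15 residue classes, each nonempty in this range.
Choosing one from each class (15 integers) avoids any shared remainder.
One more choice must repeat a class, so two differ by a multiple of 15. Hence 15 + 1 = 16.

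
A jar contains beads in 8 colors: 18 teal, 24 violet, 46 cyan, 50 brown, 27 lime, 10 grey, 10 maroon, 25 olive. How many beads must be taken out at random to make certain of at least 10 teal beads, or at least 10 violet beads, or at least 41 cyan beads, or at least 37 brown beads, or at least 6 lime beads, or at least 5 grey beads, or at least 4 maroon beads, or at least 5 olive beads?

The worst case stops just short of every target: 9 teal, 9 violet, 40 cyan, 36 brown, 5 lime, 4 grey, 3 maroon, 4 olive — 9 + 9 + 40 + 36 + 5 + 4 + 3 + 4 = 110 beads.
One more bead must push some color to its target, so 110 + 1 = 111.

111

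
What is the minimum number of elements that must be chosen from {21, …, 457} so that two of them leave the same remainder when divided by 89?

Group the integers by remainder mod 89; there are 89 residue classes, each nonempty in this range.
Choosing one from each class (89 integers) avoids any shared remainder.
One more choice must repeat a class, so two differ by a multiple of 89. Hence 89 + 1 = 90.

90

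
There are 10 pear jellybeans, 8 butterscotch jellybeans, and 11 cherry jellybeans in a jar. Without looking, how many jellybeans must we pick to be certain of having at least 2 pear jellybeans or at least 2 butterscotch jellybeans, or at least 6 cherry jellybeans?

The worst case stops just short of every target: 1 pear, 1 butterscotch, 5 cherry — 1 + 1 + 5 = 7 jellybeans.
One more jellybean must push some flavor to its target, so 7 + 1 = 8.

8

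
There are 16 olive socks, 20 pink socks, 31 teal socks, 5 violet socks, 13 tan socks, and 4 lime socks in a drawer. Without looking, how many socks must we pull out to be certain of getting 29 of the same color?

In the worst case we take at most 28 of each color, but all 16 olive, all 20 pink, all 5 violet, all 13 tan, and all 4 lime (fewer than 28), giving 16 + 20 + 28 + 5 + 13 + 4 = 86.
One more sock then forces some color to 29, so 86 + 1 = 87.

87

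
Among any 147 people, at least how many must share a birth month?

13

The 147 people fall into 12 months of the year.
If each of the 12 months of the year held at most 12, the total would be at most 12 × 12 = 144 < 147, a contradiction.
So at least one holds ⌈147/12⌉ = 13.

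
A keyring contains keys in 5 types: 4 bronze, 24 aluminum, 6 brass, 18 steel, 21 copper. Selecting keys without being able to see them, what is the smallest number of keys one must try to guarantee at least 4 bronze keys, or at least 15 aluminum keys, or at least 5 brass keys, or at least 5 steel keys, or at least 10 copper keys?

35

The worst case stops just short of every target: 3 bronze, 14 aluminum, 4 brass, 4 steel, 9 copper — 3 + 14 + 4 + 4 + 9 = 34 keys.
One more key must push some type to its target, so 34 + 1 = 35.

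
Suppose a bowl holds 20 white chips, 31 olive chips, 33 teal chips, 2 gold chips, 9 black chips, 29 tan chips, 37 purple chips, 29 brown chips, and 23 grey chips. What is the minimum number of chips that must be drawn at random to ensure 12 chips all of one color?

89

In the worst case we take at most 11 of each color, but all 2 gold and all 9 black (fewer than 11), giving 11 + 11 + 11 + 2 + 9 + 11 + 11 + 11 + 11 = 88.
One more chip then forces some color to 12, so 88 + 1 = 89.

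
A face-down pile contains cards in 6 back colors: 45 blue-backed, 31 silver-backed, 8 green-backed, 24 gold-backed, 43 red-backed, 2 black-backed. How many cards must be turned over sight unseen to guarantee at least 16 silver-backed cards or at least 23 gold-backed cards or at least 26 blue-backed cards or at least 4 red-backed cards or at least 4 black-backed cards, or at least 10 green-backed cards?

Each of the 6 back colors has its own threshold; avoid all of them simultaneously.
The worst case stops just short of every target: 25 blue-backed, 15 silver-backed, all 8 green-backed, 22 gold-backed, 3 red-backed, all 2 black-backed — 25 + 15 + 8 + 22 + 3 + 2 = 75 cards.
One more card must push some back color to its target, so 75 + 1 = 76.

76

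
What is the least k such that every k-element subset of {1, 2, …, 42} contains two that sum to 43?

22

Partition {1, …, 42} into 21 pairs: {1,42}, {2,41}, …, {21,22}.
Choosing 21 integers — say the integers 1 through 21 — takes one from each pair and avoids the property.
Choosing 22 forces two into the same pair by pigeonhole, and those sum to 43. So 22.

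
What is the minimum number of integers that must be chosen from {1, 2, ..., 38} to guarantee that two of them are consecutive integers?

Partition {1, …, 38} into 19 pairs: {1,2}, {3,4}, …, {37,38}.
Choosing 19 integers — say the 19 even numbers 2, 4, …, 38 — takes one from each pair and avoids the property.
Choosing 20 forces two into the same pair by pigeonhole, and those are consecutive. So 20.

20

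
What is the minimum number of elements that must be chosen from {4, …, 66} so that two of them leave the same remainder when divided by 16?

Use the pigeonhole principle on residue classes: group the integers by remainder mod 16; there are 16 residue classes, each nonempty in this range.
Choosing one from each class (16 integers) avoids any shared remainder.
One more choice must repeat a class, so two differ by a multiple of 16. Hence 16 + 1 = 17.

17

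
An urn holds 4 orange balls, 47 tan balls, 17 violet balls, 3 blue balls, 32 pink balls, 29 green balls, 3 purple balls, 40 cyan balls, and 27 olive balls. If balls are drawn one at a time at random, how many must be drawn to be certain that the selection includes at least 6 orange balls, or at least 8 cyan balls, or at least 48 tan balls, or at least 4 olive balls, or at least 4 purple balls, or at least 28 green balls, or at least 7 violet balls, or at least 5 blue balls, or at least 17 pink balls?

The worst case stops just short of every target: all 4 orange, 47 tan, 6 violet, all 3 blue, 16 pink, 27 green, 3 purple, 7 cyan, 3 olive — 4 + 47 + 6 + 3 + 16 + 27 + 3 + 7 + 3 = 116 balls.
One more ball must push some color to its target, so 116 + 1 = 117.

117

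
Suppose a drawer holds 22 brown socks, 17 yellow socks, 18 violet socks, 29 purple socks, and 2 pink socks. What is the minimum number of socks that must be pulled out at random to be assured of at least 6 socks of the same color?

23

Treat the 5 colors as pigeonholes.
In the worst case we take at most 5 of each color, but all 2 pink (fewer than 5), giving 5 + 5 + 5 + 5 + 2 = 22.
One more sock then forces some color to 6, so 22 + 1 = 23.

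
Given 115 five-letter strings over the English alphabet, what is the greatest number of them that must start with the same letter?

5

The 115 five-letter strings over the English alphabet fall into 26 possible first letters.
If each of the 26 possible first letters held at most 4, the total would be at most 26 × 4 = 104 < 115, a contradiction.
So at least one holds ⌈115/26⌉ = 5.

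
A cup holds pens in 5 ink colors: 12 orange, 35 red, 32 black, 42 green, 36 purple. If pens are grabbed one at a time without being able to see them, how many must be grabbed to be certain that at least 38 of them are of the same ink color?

153

Treat the 5 ink colors as pigeonholes.
In the worst case we take at most 37 of each ink color, but all 12 orange, all 35 red, all 32 black, and all 36 purple (fewer than 37), giving 12 + 35 + 32 + 37 + 36 = 152.
One more pen then forces some ink color to 38, so 152 + 1 = 153.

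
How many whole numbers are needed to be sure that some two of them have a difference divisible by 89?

Use the pigeonhole principle on residue classes: two integers differ by a multiple of 89 exactly when they share a remainder mod 89.
There are 89 residue classes mod 89, so 89 integers can all lie in distinct classes.
One more integer must repeat a residue, giving a difference divisible by 89. So n = 89 + 1 = 90.

90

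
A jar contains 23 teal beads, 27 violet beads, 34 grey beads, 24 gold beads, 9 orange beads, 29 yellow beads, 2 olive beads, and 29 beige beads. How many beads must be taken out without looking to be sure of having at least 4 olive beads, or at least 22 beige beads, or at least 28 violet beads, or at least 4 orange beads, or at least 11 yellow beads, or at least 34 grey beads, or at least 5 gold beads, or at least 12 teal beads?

112

The worst case stops just short of every target: 11 teal, 27 violet, 33 grey, 4 gold, 3 orange, 10 yellow, all 2 olive, 21 beige — 11 + 27 + 33 + 4 + 3 + 10 + 2 + 21 = 111 beads.
One more bead must push some color to its target, so 111 + 1 = 112.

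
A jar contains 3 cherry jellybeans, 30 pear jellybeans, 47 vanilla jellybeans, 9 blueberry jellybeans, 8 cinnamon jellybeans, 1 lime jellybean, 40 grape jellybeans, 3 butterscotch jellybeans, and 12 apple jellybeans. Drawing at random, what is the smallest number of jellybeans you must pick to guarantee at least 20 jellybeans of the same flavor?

Treat the 9 flavors as pigeonholes.
In the worst case we take at most 19 of each flavor, but all 3 cherry, all 9 blueberry, all 8 cinnamon, all 1 lime, all 3 butterscotch, and all 12 apple (fewer than 19), giving 3 + 19 + 19 + 9 + 8 + 1 + 19 + 3 + 12 = 93.
One more jellybean then forces some flavor to 20, so 93 + 1 = 94.

94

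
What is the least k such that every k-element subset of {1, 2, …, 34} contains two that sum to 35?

18

Partition {1, …, 34} into 17 pairs: {1,34}, {2,33}, …, {17,18}.
Choosing 17 integers — say the integers 1 through 17 — takes one from each pair and avoids the property.
Choosing 18 forces two into the same pair by pigeonhole, and those sum to 35. So 18.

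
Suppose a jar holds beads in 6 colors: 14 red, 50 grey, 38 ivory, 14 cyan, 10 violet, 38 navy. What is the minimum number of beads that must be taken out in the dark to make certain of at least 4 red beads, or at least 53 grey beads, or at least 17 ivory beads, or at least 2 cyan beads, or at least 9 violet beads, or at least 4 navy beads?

82

The worst case stops just short of every target: 3 red, all 50 grey, 16 ivory, 1 cyan, 8 violet, 3 navy — 3 + 50 + 16 + 1 + 8 + 3 = 81 beads.
One more bead must push some color to its target, so 81 + 1 = 82.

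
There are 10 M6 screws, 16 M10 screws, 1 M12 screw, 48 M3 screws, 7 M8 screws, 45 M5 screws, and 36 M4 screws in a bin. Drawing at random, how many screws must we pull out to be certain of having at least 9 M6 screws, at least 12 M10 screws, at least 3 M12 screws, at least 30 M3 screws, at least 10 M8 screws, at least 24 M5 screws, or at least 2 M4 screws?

81

The worst case stops just short of every target: 8 M6, 11 M10, all 1 M12, 29 M3, all 7 M8, 23 M5, 1 M4 — 8 + 11 + 1 + 29 + 7 + 23 + 1 = 80 screws.
One more screw must push some size to its target, so 80 + 1 = 81.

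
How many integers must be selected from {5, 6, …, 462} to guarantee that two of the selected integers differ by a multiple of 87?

Group the integers by remainder mod 87; there are 87 residue classes, each nonempty in this range.
Choosing one from each class (87 integers) avoids any shared remainder.
One more choice must repeat a class, so two differ by a multiple of 87. Hence 87 + 1 = 88.

88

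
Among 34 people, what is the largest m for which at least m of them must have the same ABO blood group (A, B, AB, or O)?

The 34 people fall into 4 ABO blood groups.
If each of the 4 ABO blood groups held at most 8, the total would be at most 4 × 8 = 32 < 34, a contradiction.
So at least one holds ⌈34/4⌉ = 9.

9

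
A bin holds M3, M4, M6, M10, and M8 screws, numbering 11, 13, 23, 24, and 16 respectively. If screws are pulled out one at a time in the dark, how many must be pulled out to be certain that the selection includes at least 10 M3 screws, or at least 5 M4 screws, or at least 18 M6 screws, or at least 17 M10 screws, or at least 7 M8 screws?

Each of the 5 sizes has its own threshold; avoid all of them simultaneously.
The worst case stops just short of every target: 9 M3, 4 M4, 17 M6, 16 M10, 6 M8 — 9 + 4 + 17 + 16 + 6 = 52 screws.
One more screw must push some size to its target, so 52 + 1 = 53.

53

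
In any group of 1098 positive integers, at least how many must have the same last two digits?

The 1098 positive integers fall into 100 possible two-digit endings.
If each of the 100 possible two-digit endings held at most 10, the total would be at most 100 × 10 = 1000 < 1098, a contradiction.
So at least one holds ⌈1098/100⌉ = 11.

11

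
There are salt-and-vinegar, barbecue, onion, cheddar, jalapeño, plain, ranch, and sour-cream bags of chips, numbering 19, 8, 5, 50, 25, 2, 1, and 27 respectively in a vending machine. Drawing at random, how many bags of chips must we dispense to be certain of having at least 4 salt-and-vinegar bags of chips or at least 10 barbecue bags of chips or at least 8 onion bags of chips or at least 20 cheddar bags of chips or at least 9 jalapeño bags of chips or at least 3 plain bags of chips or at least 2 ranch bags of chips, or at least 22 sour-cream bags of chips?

The worst case stops just short of every target: 3 salt-and-vinegar, all 8 barbecue, all 5 onion, 19 cheddar, 8 jalapeño, 2 plain, 1 ranch, 21 sour-cream — 3 + 8 + 5 + 19 + 8 + 2 + 1 + 21 = 67 bags of chips.
One more bag of chips must push some flavor to its target, so 67 + 1 = 68.

68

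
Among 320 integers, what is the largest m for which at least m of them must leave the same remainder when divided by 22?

15

The 320 integers fall into 22 residue classes modulo 22.
If each of the 22 residue classes modulo 22 held at most 14, the total would be at most 22 × 14 = 308 < 320, a contradiction.
So at least one holds ⌈320/22⌉ = 15.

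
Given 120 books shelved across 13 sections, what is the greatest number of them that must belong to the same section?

10

If each of the 13 sections held at most 9, the total would be at most 13 × 9 = 117 < 120, a contradiction.
So at least one holds ⌈120/13⌉ = 10.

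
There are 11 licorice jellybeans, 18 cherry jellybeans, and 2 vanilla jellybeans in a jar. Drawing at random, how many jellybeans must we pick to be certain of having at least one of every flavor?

30

The hardest flavor to obtain is vanilla: we could draw every other jellybean first — 31 − 2 = 29 jellybeans — without a single vanilla one.
The next draw must be vanilla, so 29 + 1 = 30.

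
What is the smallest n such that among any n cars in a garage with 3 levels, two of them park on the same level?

4

There are 3 levels acting as pigeonholes.
With 3 cars we could place one in each, avoiding any repeat.
One more forces some class to hold 2, so 3 + 1 = 4.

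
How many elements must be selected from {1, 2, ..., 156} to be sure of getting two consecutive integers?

79

Partition {1, …, 156} into 78 pairs: {1,2}, {3,4}, …, {155,156}.
Choosing 78 integers — say the 78 even numbers 2, 4, …, 156 — takes one from each pair and avoids the property.
Choosing 79 forces two into the same pair by pigeonhole, and those are consecutive. So 79.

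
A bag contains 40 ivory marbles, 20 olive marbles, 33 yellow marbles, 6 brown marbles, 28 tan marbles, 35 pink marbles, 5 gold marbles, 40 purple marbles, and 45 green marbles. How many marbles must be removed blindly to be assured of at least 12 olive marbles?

To avoid olive marbles as long as possible, exhaust the other 8 colors first.
The worst case draws every non-olive marble first: 40 + 33 + 6 + 28 + 35 + 5 + 40 + 45 = 232.
The next 12 draws are then forced to be olive, giving 232 + 12 = 244.

244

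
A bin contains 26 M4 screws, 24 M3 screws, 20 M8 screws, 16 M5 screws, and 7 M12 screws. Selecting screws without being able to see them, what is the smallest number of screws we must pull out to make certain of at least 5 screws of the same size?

Treat the 5 sizes as pigeonholes.
The worst case takes 4 screws of each size without reaching 5 of any: 5 × 4 = 20.
The next screw must bring some size to 5, so 20 + 1 = 21.

21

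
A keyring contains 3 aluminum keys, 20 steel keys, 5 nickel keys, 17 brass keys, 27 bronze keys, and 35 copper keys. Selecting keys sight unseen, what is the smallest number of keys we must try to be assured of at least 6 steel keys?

To avoid steel keys as long as possible, exhaust the other 5 types first.
The worst case draws every non-steel key first: 3 + 5 + 17 + 27 + 35 = 87.
The next 6 draws are then forced to be steel, giving 87 + 6 = 93.

93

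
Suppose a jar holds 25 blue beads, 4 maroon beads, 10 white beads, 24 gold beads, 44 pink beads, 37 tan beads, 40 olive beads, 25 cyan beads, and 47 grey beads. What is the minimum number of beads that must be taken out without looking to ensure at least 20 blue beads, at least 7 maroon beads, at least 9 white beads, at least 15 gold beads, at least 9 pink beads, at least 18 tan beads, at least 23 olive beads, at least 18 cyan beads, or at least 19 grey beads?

The worst case stops just short of every target: 19 blue, all 4 maroon, 8 white, 14 gold, 8 pink, 17 tan, 22 olive, 17 cyan, 18 grey — 19 + 4 + 8 + 14 + 8 + 17 + 22 + 17 + 18 = 127 beads.
One more bead must push some color to its target, so 127 + 1 = 128.

128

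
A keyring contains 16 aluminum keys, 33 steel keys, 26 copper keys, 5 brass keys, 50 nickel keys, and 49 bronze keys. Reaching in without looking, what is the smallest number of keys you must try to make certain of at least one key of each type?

175

The hardest type to obtain is brass: we could draw every other key first — 179 − 5 = 174 keys — without a single brass one.
The next draw must be brass, so 174 + 1 = 175.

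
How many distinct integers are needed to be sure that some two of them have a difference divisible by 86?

Use the pigeonhole principle on residue classes: two integers differ by a multiple of 86 exactly when they share a remainder mod 86.
There are 86 residue classes mod 86, so 86 integers can all lie in distinct classes.
One more integer must repeat a residue, giving a difference divisible by 86. So n = 86 + 1 = 87.

87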